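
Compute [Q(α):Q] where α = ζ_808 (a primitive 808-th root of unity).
[Q(α):Q] = 400

The minimal polynomial of ζ_808 over Q is the 808-th cyclotomic polynomial Φ_808(x), which is irreducible over Q and has degree φ(808) = 400. Hence [Q(α):Q] = φ(808) = 400.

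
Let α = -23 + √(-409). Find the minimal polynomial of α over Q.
m_α(x) = x^2 + 46x + 938

From α + 23 = √(-409), squaring gives (α + 23)^2 = -409, i.e. α^2 + 46α + 529 = -409, so α^2 + 46α + 938 = 0. The discriminant of x^2 + 46x + 938 is (46)^2 - 4·(938) = 2116 - 3752 = -1636, and 4·(-409) is not a perfect square in Q since -409 is squarefree and ≠ 1. Hence x^2 + 46x + 938 is irreducible over Q and is the minimal polynomial of α.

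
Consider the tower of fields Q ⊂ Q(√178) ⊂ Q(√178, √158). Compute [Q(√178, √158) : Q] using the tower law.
[Q(√178, √158) : Q] = 4

[Q(√178):Q] = 2 (min poly x^2 - 178, irreducible since 178 is squarefree > 1). For the top step, suppose √158 ∈ Q(√178), say √158 = c + d√178 with c, d ∈ Q. Squaring: 158 = c^2 + 178d^2 + 2cd√178. Since √178 ∉ Q this forces 2cd = 0. If d = 0 then √158 = c ∈ Q, contradicting 158 squarefree > 1. If c = 0 then 158 = 178d^2, so 178·158 = (178d)^2 is a perfect square in Q — but 178·158 = 28124 is not a perfect square (since 178 and 158 are distinct squarefree integers). Contradiction. Hence √158 ∉ Q(√178), so x^2 - 158 stays irreducible over Q(√178) and [Q(√178, √158) : Q(√178)] = 2. By the tower law, [Q(√178, √158) : Q] = 2 · 2 = 4.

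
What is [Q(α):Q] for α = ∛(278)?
[Q(α):Q] = 3

The minimal polynomial of α is x^3 - 278, irreducible over Q since 278 is not a perfect cube (so x^3 - 278 has no rational root). Hence [Q(α):Q] = deg(m_α) = 3.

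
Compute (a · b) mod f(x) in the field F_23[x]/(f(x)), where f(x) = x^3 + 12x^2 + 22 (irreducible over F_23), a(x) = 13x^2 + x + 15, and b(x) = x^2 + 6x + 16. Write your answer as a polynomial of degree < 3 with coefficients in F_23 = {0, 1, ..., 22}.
a · b ≡ 3x^2 + 4x + 2 (mod f(x))

Multiply in F_23[x]: a(x)·b(x) = (13x^2 + x + 15)·(x^2 + 6x + 16) = 13x^4 + 10x^3 + 22x^2 + 14x + 10. This has degree ≥ 3, so divide by f(x) over F_23: 13x^4 + 10x^3 + 22x^2 + 14x + 10 = (13x + 15)·(x^3 + 12x^2 + 22) + (3x^2 + 4x + 2). Hence a·b ≡ 3x^2 + 4x + 2 (mod f). (F_23[x]/(f) is a field with 23^3 = 12167 elements since f is irreducible of degree 3.)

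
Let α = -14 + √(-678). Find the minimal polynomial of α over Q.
m_α(x) = x^2 + 28x + 874

From α + 14 = √(-678), squaring gives (α + 14)^2 = -678, i.e. α^2 + 28α + 196 = -678, so α^2 + 28α + 874 = 0. The discriminant of x^2 + 28x + 874 is (28)^2 - 4·(874) = 784 - 3496 = -2712, and 4·(-678) is not a perfect square in Q since -678 is squarefree and ≠ 1. Hence x^2 + 28x + 874 is irreducible over Q and is the minimal polynomial of α.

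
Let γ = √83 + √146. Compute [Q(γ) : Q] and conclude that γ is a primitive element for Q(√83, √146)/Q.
[Q(γ) : Q] = 4 (equivalently, Q(γ) = Q(√83, √146))

Obviously Q(γ) ⊆ Q(√83, √146), and [Q(√83, √146):Q] = 4 (since 83, 146 are distinct squarefree integers > 1 with 12118 not a perfect square). To show equality we compute the minimal polynomial of γ. From γ = √83 + √146: γ^2 = 83 + 2√(12118) + 146 = 229 + 2√(12118), so γ^2 - 229 = 2√(12118); squaring, (γ^2 - 229)^2 = 4·12118, i.e. γ^4 - 458γ^2 + 52441 - 48472 = 0, i.e. γ^4 - 458γ^2 + 3969 = 0. So γ is a root of x^4 - 458x^2 + 3969. This polynomial is irreducible over Q: it has no rational root (each ±√83 ± √146 is irrational), and any factorization into two quadratics over Q would force √(12118) ∈ Q (pairing opposite roots) or √83, √146 ∈ Q (other pairings), all impossible. Hence [Q(γ):Q] = 4 = [Q(√83, √146):Q], so Q(γ) = Q(√83, √146).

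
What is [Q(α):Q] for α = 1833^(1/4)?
[Q(α):Q] = 4

α is a root of x^4 - 1833. By Eisenstein's criterion at the prime p = 3 (which divides the constant term 1833 but p^2 = 9 does not, since 1833 is squarefree), x^4 - 1833 is irreducible over Q. Hence [Q(α):Q] = 4.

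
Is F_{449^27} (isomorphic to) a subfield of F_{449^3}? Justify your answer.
No: F_{449^27} is not a subfield of F_{449^3}

F_{p^m} embeds in F_{p^n} iff m | n. Here 27 ∤ 3 (since 3 = 0·27 + 3 with remainder 3 ≠ 0), so F_{449^27} is not a subfield of F_{449^3}. Equivalently: if it were, the tower law would give 27 = [F_{449^27}:F_449] dividing [F_{449^3}:F_449] = 3, contradiction.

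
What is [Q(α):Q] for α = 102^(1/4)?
[Q(α):Q] = 4

α is a root of x^4 - 102. By Eisenstein's criterion at the prime p = 2 (which divides the constant term 102 but p^2 = 4 does not, since 102 is squarefree), x^4 - 102 is irreducible over Q. Hence [Q(α):Q] = 4.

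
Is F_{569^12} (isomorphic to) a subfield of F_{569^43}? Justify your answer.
No: F_{569^12} is not a subfield of F_{569^43}

F_{p^m} embeds in F_{p^n} iff m | n. Here 12 ∤ 43 (since 43 = 3·12 + 7 with remainder 7 ≠ 0), so F_{569^12} is not a subfield of F_{569^43}. Equivalently: if it were, the tower law would give 12 = [F_{569^12}:F_569] dividing [F_{569^43}:F_569] = 43, contradiction.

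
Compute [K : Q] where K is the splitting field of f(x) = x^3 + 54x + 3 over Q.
[K : Q] = 6

By the rational root test, any rational root of the monic integer polynomial f(x) = x^3 + 54x + 3 must be an integer dividing the constant term 3, i.e. one of ±{1, 3}. Evaluating: f(1) = 58, f(-1) = -52, f(3) = 192, f(-3) = -186; none is 0, so f has no rational root and is therefore irreducible over Q (a cubic with no linear factor over a field is irreducible). For an irreducible cubic, the Galois group is A_3 or S_3 according as the discriminant disc(f) = -4a^3 - 27b^2 = -4·(54)^3 - 27·(3)^2 = -630099 is or is not a square in Q. Here disc(f) = -630099 is not a perfect square in Q, so the Galois group of f over Q is not contained in A_3 and must be all of S_3. The splitting field has degree |S_3| = 6 over Q, so [K : Q] = 6.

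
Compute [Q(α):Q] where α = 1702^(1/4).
[Q(α):Q] = 4

α is a root of x^4 - 1702. By Eisenstein's criterion at the prime p = 2 (which divides the constant term 1702 but p^2 = 4 does not, since 1702 is squarefree), x^4 - 1702 is irreducible over Q. Hence [Q(α):Q] = 4.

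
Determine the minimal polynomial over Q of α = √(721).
m_α(x) = x^2 - 721

α satisfies α^2 - 721 = 0, so x^2 - 721 annihilates α. Since d = 721 is squarefree and ≠ 1, it is not a perfect square in Q, so x^2 - 721 has no rational root and is therefore irreducible over Q (a degree-2 polynomial over a field is irreducible iff it has no root). Hence m_α(x) = x^2 - 721.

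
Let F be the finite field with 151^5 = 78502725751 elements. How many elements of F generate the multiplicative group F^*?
There are φ(78502725750) = 20934060000 primitive elements

F_q^* is cyclic of order q - 1 = 78502725750. A cyclic group of order m has exactly φ(m) generators. Here m = 78502725750 = 2 · 3 · 5^3 · 104670301, so the number of primitive elements is φ(78502725750) = 20934060000.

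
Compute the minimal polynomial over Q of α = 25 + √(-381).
m_α(x) = x^2 - 50x + 1006

From α - 25 = √(-381), squaring gives (α - 25)^2 = -381, i.e. α^2 - 50α + 625 = -381, so α^2 - 50α + 1006 = 0. The discriminant of x^2 - 50x + 1006 is (-50)^2 - 4·(1006) = 2500 - 4024 = -1524, and 4·(-381) is not a perfect square in Q since -381 is squarefree and ≠ 1. Hence x^2 - 50x + 1006 is irreducible over Q and is the minimal polynomial of α.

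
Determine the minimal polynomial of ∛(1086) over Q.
m_α(x) = x^3 - 1086

α satisfies α^3 = 1086, so x^3 - 1086 annihilates α. By the rational root test, a rational root p/q (in lowest terms) of x^3 - 1086 would satisfy p^3 = 1086 q^3, forcing q = 1 and p^3 = 1086; but 1086 is not a perfect cube, contradiction. A monic cubic over Q with no rational root is irreducible (any nontrivial factorization would include a linear factor). Hence x^3 - 1086 is the minimal polynomial of α, and in particular [Q(α):Q] = 3.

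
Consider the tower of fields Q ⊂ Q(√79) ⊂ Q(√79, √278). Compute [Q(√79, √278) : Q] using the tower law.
[Q(√79, √278) : Q] = 4

[Q(√79):Q] = 2 (min poly x^2 - 79, irreducible since 79 is squarefree > 1). For the top step, suppose √278 ∈ Q(√79), say √278 = c + d√79 with c, d ∈ Q. Squaring: 278 = c^2 + 79d^2 + 2cd√79. Since √79 ∉ Q this forces 2cd = 0. If d = 0 then √278 = c ∈ Q, contradicting 278 squarefree > 1. If c = 0 then 278 = 79d^2, so 79·278 = (79d)^2 is a perfect square in Q — but 79·278 = 21962 is not a perfect square (since 79 and 278 are distinct squarefree integers). Contradiction. Hence √278 ∉ Q(√79), so x^2 - 278 stays irreducible over Q(√79) and [Q(√79, √278) : Q(√79)] = 2. By the tower law, [Q(√79, √278) : Q] = 2 · 2 = 4.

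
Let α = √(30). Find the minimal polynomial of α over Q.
m_α(x) = x^2 - 30

α satisfies α^2 - 30 = 0, so x^2 - 30 annihilates α. Since d = 30 is squarefree and ≠ 1, it is not a perfect square in Q, so x^2 - 30 has no rational root and is therefore irreducible over Q (a degree-2 polynomial over a field is irreducible iff it has no root). Hence m_α(x) = x^2 - 30.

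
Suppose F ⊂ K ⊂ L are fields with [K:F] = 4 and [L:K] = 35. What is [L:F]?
[L:F] = 140

The tower law says that for any tower of field extensions F ⊂ K ⊂ L with finite degrees, [L:F] = [L:K] · [K:F]. Here this gives [L:F] = 35 · 4 = 140.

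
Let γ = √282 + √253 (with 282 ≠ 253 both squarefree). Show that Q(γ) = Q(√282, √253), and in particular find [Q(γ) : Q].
[Q(γ) : Q] = 4 (equivalently, Q(γ) = Q(√282, √253))

Obviously Q(γ) ⊆ Q(√282, √253), and [Q(√282, √253):Q] = 4 (since 282, 253 are distinct squarefree integers > 1 with 71346 not a perfect square). To show equality we compute the minimal polynomial of γ. From γ = √282 + √253: γ^2 = 282 + 2√(71346) + 253 = 535 + 2√(71346), so γ^2 - 535 = 2√(71346); squaring, (γ^2 - 535)^2 = 4·71346, i.e. γ^4 - 1070γ^2 + 286225 - 285384 = 0, i.e. γ^4 - 1070γ^2 + 841 = 0. So γ is a root of x^4 - 1070x^2 + 841. This polynomial is irreducible over Q: it has no rational root (each ±√282 ± √253 is irrational), and any factorization into two quadratics over Q would force √(71346) ∈ Q (pairing opposite roots) or √282, √253 ∈ Q (other pairings), all impossible. Hence [Q(γ):Q] = 4 = [Q(√282, √253):Q], so Q(γ) = Q(√282, √253).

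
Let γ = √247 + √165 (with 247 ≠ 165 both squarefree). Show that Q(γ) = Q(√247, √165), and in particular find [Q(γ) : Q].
[Q(γ) : Q] = 4 (equivalently, Q(γ) = Q(√247, √165))

Obviously Q(γ) ⊆ Q(√247, √165), and [Q(√247, √165):Q] = 4 (since 247, 165 are distinct squarefree integers > 1 with 40755 not a perfect square). To show equality we compute the minimal polynomial of γ. From γ = √247 + √165: γ^2 = 247 + 2√(40755) + 165 = 412 + 2√(40755), so γ^2 - 412 = 2√(40755); squaring, (γ^2 - 412)^2 = 4·40755, i.e. γ^4 - 824γ^2 + 169744 - 163020 = 0, i.e. γ^4 - 824γ^2 + 6724 = 0. So γ is a root of x^4 - 824x^2 + 6724. This polynomial is irreducible over Q: it has no rational root (each ±√247 ± √165 is irrational), and any factorization into two quadratics over Q would force √(40755) ∈ Q (pairing opposite roots) or √247, √165 ∈ Q (other pairings), all impossible. Hence [Q(γ):Q] = 4 = [Q(√247, √165):Q], so Q(γ) = Q(√247, √165).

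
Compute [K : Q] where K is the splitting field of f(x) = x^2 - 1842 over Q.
[K : Q] = 2

f(x) = x^2 - 1842 factors as (x - √1842)(x + √1842). The splitting field is K = Q(√1842). Since 1842 is squarefree and > 1, it is not a perfect square, so x^2 - 1842 is irreducible over Q and [Q(√1842) : Q] = 2. Hence [K : Q] = 2.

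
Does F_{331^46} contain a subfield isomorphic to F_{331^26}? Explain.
No: F_{331^26} is not a subfield of F_{331^46}

F_{p^m} embeds in F_{p^n} iff m | n. Here 26 ∤ 46 (since 46 = 1·26 + 20 with remainder 20 ≠ 0), so F_{331^26} is not a subfield of F_{331^46}. Equivalently: if it were, the tower law would give 26 = [F_{331^26}:F_331] dividing [F_{331^46}:F_331] = 46, contradiction.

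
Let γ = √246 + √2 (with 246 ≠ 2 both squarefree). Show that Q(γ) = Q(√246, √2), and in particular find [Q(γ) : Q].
[Q(γ) : Q] = 4 (equivalently, Q(γ) = Q(√246, √2))

Obviously Q(γ) ⊆ Q(√246, √2), and [Q(√246, √2):Q] = 4 (since 246, 2 are distinct squarefree integers > 1 with 492 not a perfect square). To show equality we compute the minimal polynomial of γ. From γ = √246 + √2: γ^2 = 246 + 2√(492) + 2 = 248 + 2√(492), so γ^2 - 248 = 2√(492); squaring, (γ^2 - 248)^2 = 4·492, i.e. γ^4 - 496γ^2 + 61504 - 1968 = 0, i.e. γ^4 - 496γ^2 + 59536 = 0. So γ is a root of x^4 - 496x^2 + 59536. This polynomial is irreducible over Q: it has no rational root (each ±√246 ± √2 is irrational), and any factorization into two quadratics over Q would force √(492) ∈ Q (pairing opposite roots) or √246, √2 ∈ Q (other pairings), all impossible. Hence [Q(γ):Q] = 4 = [Q(√246, √2):Q], so Q(γ) = Q(√246, √2).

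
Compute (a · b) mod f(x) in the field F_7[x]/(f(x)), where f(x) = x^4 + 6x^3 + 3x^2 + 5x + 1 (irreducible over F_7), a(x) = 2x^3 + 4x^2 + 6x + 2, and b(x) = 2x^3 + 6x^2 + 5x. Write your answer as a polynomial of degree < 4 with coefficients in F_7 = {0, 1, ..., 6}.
a · b ≡ 5x^3 + 3x^2 + 4x + 5 (mod f(x))

Multiply in F_7[x]: a(x)·b(x) = (2x^3 + 4x^2 + 6x + 2)·(2x^3 + 6x^2 + 5x) = 4x^6 + 6x^5 + 4x^4 + 4x^3 + 3x. This has degree ≥ 4, so divide by f(x) over F_7: 4x^6 + 6x^5 + 4x^4 + 4x^3 + 3x = (4x^2 + 3x + 2)·(x^4 + 6x^3 + 3x^2 + 5x + 1) + (5x^3 + 3x^2 + 4x + 5). Hence a·b ≡ 5x^3 + 3x^2 + 4x + 5 (mod f). (F_7[x]/(f) is a field with 7^4 = 2401 elements since f is irreducible of degree 4.)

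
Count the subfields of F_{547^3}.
F_{547^3} has 2 subfields

The subfields of F_{p^n} are exactly the fields F_{p^d} for d | n (each is the fixed field of the unique index-d subgroup of Gal(F_{p^n}/F_p) ≅ Z/nZ). The divisors of n = 3 are {1, 3}, giving 2 subfields: F_{547^1}, F_{547^3}.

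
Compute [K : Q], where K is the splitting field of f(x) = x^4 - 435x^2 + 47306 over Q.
[K : Q] = 4

Solving the quadratic in x^2: x^2 = (435 ± √(435^2 - 4·47306))/2 = (435 ± √1)/2 = (435 ± 1)/2, giving x^2 = 218 or x^2 = 217. So f(x) = (x^2 - 218)(x^2 - 217) and the roots of f are ±√218, ±√217. Hence the splitting field is K = Q(√218, √217). Since 218 and 217 are distinct squarefree integers > 1, their product 47306 is not a perfect square, so √217 ∉ Q(√218). By the tower law [K:Q] = [Q(√218,√217):Q(√218)] · [Q(√218):Q] = 2 · 2 = 4.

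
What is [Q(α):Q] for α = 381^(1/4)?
[Q(α):Q] = 4

α is a root of x^4 - 381. By Eisenstein's criterion at the prime p = 3 (which divides the constant term 381 but p^2 = 9 does not, since 381 is squarefree), x^4 - 381 is irreducible over Q. Hence [Q(α):Q] = 4.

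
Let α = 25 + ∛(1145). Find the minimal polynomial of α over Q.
m_α(x) = x^3 - 75x^2 + 1875x - 16770

Set β = α - 25 = ∛(1145), so β^3 = 1145. Then (α - 25)^3 - 1145 = 0, i.e. α is a root of g(x) = (x - 25)^3 - 1145 = x^3 - 75x^2 + 1875x - 16770. Since g(x) = h(x - 25) where h(x) = x^3 - 1145, and h is irreducible over Q (because 1145 is not a perfect cube, so h has no rational root, and a monic cubic with no rational root is irreducible), g is also irreducible (irreducibility is preserved under the substitution x → x - 25). Hence m_α(x) = x^3 - 75x^2 + 1875x - 16770.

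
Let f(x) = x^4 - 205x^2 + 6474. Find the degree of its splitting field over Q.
[K : Q] = 4

Solving the quadratic in x^2: x^2 = (205 ± √(205^2 - 4·6474))/2 = (205 ± √16129)/2 = (205 ± 127)/2, giving x^2 = 39 or x^2 = 166. So f(x) = (x^2 - 39)(x^2 - 166) and the roots of f are ±√39, ±√166. Hence the splitting field is K = Q(√39, √166). Since 39 and 166 are distinct squarefree integers > 1, their product 6474 is not a perfect square, so √166 ∉ Q(√39). By the tower law [K:Q] = [Q(√39,√166):Q(√39)] · [Q(√39):Q] = 2 · 2 = 4.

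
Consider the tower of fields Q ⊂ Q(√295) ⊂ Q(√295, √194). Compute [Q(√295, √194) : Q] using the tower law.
[Q(√295, √194) : Q] = 4

[Q(√295):Q] = 2 (min poly x^2 - 295, irreducible since 295 is squarefree > 1). For the top step, suppose √194 ∈ Q(√295), say √194 = c + d√295 with c, d ∈ Q. Squaring: 194 = c^2 + 295d^2 + 2cd√295. Since √295 ∉ Q this forces 2cd = 0. If d = 0 then √194 = c ∈ Q, contradicting 194 squarefree > 1. If c = 0 then 194 = 295d^2, so 295·194 = (295d)^2 is a perfect square in Q — but 295·194 = 57230 is not a perfect square (since 295 and 194 are distinct squarefree integers). Contradiction. Hence √194 ∉ Q(√295), so x^2 - 194 stays irreducible over Q(√295) and [Q(√295, √194) : Q(√295)] = 2. By the tower law, [Q(√295, √194) : Q] = 2 · 2 = 4.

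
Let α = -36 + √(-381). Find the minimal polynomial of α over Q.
m_α(x) = x^2 + 72x + 1677

From α + 36 = √(-381), squaring gives (α + 36)^2 = -381, i.e. α^2 + 72α + 1296 = -381, so α^2 + 72α + 1677 = 0. The discriminant of x^2 + 72x + 1677 is (72)^2 - 4·(1677) = 5184 - 6708 = -1524, and 4·(-381) is not a perfect square in Q since -381 is squarefree and ≠ 1. Hence x^2 + 72x + 1677 is irreducible over Q and is the minimal polynomial of α.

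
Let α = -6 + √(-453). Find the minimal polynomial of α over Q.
m_α(x) = x^2 + 12x + 489

From α + 6 = √(-453), squaring gives (α + 6)^2 = -453, i.e. α^2 + 12α + 36 = -453, so α^2 + 12α + 489 = 0. The discriminant of x^2 + 12x + 489 is (12)^2 - 4·(489) = 144 - 1956 = -1812, and 4·(-453) is not a perfect square in Q since -453 is squarefree and ≠ 1. Hence x^2 + 12x + 489 is irreducible over Q and is the minimal polynomial of α.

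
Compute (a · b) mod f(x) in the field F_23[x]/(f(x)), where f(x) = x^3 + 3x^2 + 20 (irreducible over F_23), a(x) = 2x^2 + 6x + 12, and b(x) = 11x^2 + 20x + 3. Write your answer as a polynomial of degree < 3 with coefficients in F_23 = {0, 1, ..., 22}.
a · b ≡ 2x + 18 (mod f(x))

Multiply in F_23[x]: a(x)·b(x) = (2x^2 + 6x + 12)·(11x^2 + 20x + 3) = 22x^4 + 14x^3 + 5x^2 + 5x + 13. This has degree ≥ 3, so divide by f(x) over F_23: 22x^4 + 14x^3 + 5x^2 + 5x + 13 = (22x + 17)·(x^3 + 3x^2 + 20) + (2x + 18). Hence a·b ≡ 2x + 18 (mod f). (F_23[x]/(f) is a field with 23^3 = 12167 elements since f is irreducible of degree 3.)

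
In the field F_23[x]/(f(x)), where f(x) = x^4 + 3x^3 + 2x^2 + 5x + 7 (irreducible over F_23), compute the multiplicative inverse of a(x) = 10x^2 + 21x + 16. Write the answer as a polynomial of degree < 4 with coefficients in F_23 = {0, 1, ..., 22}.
a(x)^(-1) ≡ 16x^3 + 2x^2 + 11x + 22 (mod f(x))

Since f is irreducible over F_23, F_23[x]/(f) is a field and a(x) ≠ 0 has an inverse. Apply the extended Euclidean algorithm to f(x) and a(x) in F_23[x]: f(x) = (7x^2 + 4x + 22)·a(x) + (8x);  a(x) = (7x + 17)·(8x) + (16). The last nonzero remainder is the constant 16 = gcd(f, a) in F_23. Back-substituting through the division chain expresses 16 = s(x)·a(x) + t(x)·f(x) with s(x) ≡ 3x^3 + 9x^2 + 15x + 7 (mod f), so (3x^3 + 9x^2 + 15x + 7)·a(x) ≡ 16 (mod f). Multiplying by 16^(-1) ≡ 13 in F_23 gives a(x)^(-1) ≡ 13·(3x^3 + 9x^2 + 15x + 7) ≡ 16x^3 + 2x^2 + 11x + 22 (mod f). Check: (10x^2 + 21x + 16)·(16x^3 + 2x^2 + 11x + 22) = 22x^5 + 11x^4 + 17x^3 + 17x + 7 ≡ 1 (mod x^4 + 3x^3 + 2x^2 + 5x + 7).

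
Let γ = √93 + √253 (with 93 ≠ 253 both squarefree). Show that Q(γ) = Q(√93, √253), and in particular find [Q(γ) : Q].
[Q(γ) : Q] = 4 (equivalently, Q(γ) = Q(√93, √253))

Obviously Q(γ) ⊆ Q(√93, √253), and [Q(√93, √253):Q] = 4 (since 93, 253 are distinct squarefree integers > 1 with 23529 not a perfect square). To show equality we compute the minimal polynomial of γ. From γ = √93 + √253: γ^2 = 93 + 2√(23529) + 253 = 346 + 2√(23529), so γ^2 - 346 = 2√(23529); squaring, (γ^2 - 346)^2 = 4·23529, i.e. γ^4 - 692γ^2 + 119716 - 94116 = 0, i.e. γ^4 - 692γ^2 + 25600 = 0. So γ is a root of x^4 - 692x^2 + 25600. This polynomial is irreducible over Q: it has no rational root (each ±√93 ± √253 is irrational), and any factorization into two quadratics over Q would force √(23529) ∈ Q (pairing opposite roots) or √93, √253 ∈ Q (other pairings), all impossible. Hence [Q(γ):Q] = 4 = [Q(√93, √253):Q], so Q(γ) = Q(√93, √253).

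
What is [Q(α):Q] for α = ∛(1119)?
[Q(α):Q] = 3

The minimal polynomial of α is x^3 - 1119, irreducible over Q since 1119 is not a perfect cube (so x^3 - 1119 has no rational root). Hence [Q(α):Q] = deg(m_α) = 3.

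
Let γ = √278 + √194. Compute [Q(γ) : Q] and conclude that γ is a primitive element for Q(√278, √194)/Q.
[Q(γ) : Q] = 4 (equivalently, Q(γ) = Q(√278, √194))

Obviously Q(γ) ⊆ Q(√278, √194), and [Q(√278, √194):Q] = 4 (since 278, 194 are distinct squarefree integers > 1 with 53932 not a perfect square). To show equality we compute the minimal polynomial of γ. From γ = √278 + √194: γ^2 = 278 + 2√(53932) + 194 = 472 + 2√(53932), so γ^2 - 472 = 2√(53932); squaring, (γ^2 - 472)^2 = 4·53932, i.e. γ^4 - 944γ^2 + 222784 - 215728 = 0, i.e. γ^4 - 944γ^2 + 7056 = 0. So γ is a root of x^4 - 944x^2 + 7056. This polynomial is irreducible over Q: it has no rational root (each ±√278 ± √194 is irrational), and any factorization into two quadratics over Q would force √(53932) ∈ Q (pairing opposite roots) or √278, √194 ∈ Q (other pairings), all impossible. Hence [Q(γ):Q] = 4 = [Q(√278, √194):Q], so Q(γ) = Q(√278, √194).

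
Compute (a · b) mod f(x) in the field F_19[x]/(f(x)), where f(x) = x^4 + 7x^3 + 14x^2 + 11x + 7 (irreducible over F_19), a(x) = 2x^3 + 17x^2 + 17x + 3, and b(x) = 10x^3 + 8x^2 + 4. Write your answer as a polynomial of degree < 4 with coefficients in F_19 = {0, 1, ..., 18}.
a · b ≡ 14x^3 + 18x^2 + 13 (mod f(x))

Multiply in F_19[x]: a(x)·b(x) = (2x^3 + 17x^2 + 17x + 3)·(10x^3 + 8x^2 + 4) = x^6 + 15x^5 + 2x^4 + 3x^3 + 16x^2 + 11x + 12. This has degree ≥ 4, so divide by f(x) over F_19: x^6 + 15x^5 + 2x^4 + 3x^3 + 16x^2 + 11x + 12 = (x^2 + 8x + 8)·(x^4 + 7x^3 + 14x^2 + 11x + 7) + (14x^3 + 18x^2 + 13). Hence a·b ≡ 14x^3 + 18x^2 + 13 (mod f). (F_19[x]/(f) is a field with 19^4 = 130321 elements since f is irreducible of degree 4.)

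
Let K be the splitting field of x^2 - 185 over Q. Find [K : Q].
[K : Q] = 2

f(x) = x^2 - 185 factors as (x - √185)(x + √185). The splitting field is K = Q(√185). Since 185 is squarefree and > 1, it is not a perfect square, so x^2 - 185 is irreducible over Q and [Q(√185) : Q] = 2. Hence [K : Q] = 2.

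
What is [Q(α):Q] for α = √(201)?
[Q(α):Q] = 2

[Q(α):Q] equals the degree of the minimal polynomial of α. Here α^2 = 201 and x^2 - 201 is irreducible (d = 201 is squarefree, ≠ 1, hence not a square), so deg(m_α) = 2. Thus [Q(α):Q] = 2.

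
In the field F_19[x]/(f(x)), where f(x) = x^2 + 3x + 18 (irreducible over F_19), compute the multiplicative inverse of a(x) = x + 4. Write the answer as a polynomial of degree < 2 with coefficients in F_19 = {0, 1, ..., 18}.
a(x)^(-1) ≡ 6x + 13 (mod f(x))

Since f is irreducible over F_19, F_19[x]/(f) is a field and a(x) ≠ 0 has an inverse. Apply the extended Euclidean algorithm to f(x) and a(x) in F_19[x]: f(x) = (x + 18)·a(x) + (3). The last nonzero remainder is the constant 3 = gcd(f, a) in F_19. Back-substituting through the division chain expresses 3 = s(x)·a(x) + t(x)·f(x) with s(x) ≡ 18x + 1 (mod f), so (18x + 1)·a(x) ≡ 3 (mod f). Multiplying by 3^(-1) ≡ 13 in F_19 gives a(x)^(-1) ≡ 13·(18x + 1) ≡ 6x + 13 (mod f). Check: (x + 4)·(6x + 13) = 6x^2 + 18x + 14 ≡ 1 (mod x^2 + 3x + 18).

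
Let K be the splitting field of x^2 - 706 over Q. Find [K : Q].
[K : Q] = 2

f(x) = x^2 - 706 factors as (x - √706)(x + √706). The splitting field is K = Q(√706). Since 706 is squarefree and > 1, it is not a perfect square, so x^2 - 706 is irreducible over Q and [Q(√706) : Q] = 2. Hence [K : Q] = 2.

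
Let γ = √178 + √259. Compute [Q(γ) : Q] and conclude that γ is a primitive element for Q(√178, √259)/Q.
[Q(γ) : Q] = 4 (equivalently, Q(γ) = Q(√178, √259))

Obviously Q(γ) ⊆ Q(√178, √259), and [Q(√178, √259):Q] = 4 (since 178, 259 are distinct squarefree integers > 1 with 46102 not a perfect square). To show equality we compute the minimal polynomial of γ. From γ = √178 + √259: γ^2 = 178 + 2√(46102) + 259 = 437 + 2√(46102), so γ^2 - 437 = 2√(46102); squaring, (γ^2 - 437)^2 = 4·46102, i.e. γ^4 - 874γ^2 + 190969 - 184408 = 0, i.e. γ^4 - 874γ^2 + 6561 = 0. So γ is a root of x^4 - 874x^2 + 6561. This polynomial is irreducible over Q: it has no rational root (each ±√178 ± √259 is irrational), and any factorization into two quadratics over Q would force √(46102) ∈ Q (pairing opposite roots) or √178, √259 ∈ Q (other pairings), all impossible. Hence [Q(γ):Q] = 4 = [Q(√178, √259):Q], so Q(γ) = Q(√178, √259).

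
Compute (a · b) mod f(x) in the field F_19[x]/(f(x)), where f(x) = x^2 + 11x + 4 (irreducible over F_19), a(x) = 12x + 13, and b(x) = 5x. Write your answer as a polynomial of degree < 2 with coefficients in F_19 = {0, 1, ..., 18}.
a · b ≡ 13x + 7 (mod f(x))

Multiply in F_19[x]: a(x)·b(x) = (12x + 13)·(5x) = 3x^2 + 8x. This has degree ≥ 2, so divide by f(x) over F_19: 3x^2 + 8x = (3)·(x^2 + 11x + 4) + (13x + 7). Hence a·b ≡ 13x + 7 (mod f). (F_19[x]/(f) is a field with 19^2 = 361 elements since f is irreducible of degree 2.)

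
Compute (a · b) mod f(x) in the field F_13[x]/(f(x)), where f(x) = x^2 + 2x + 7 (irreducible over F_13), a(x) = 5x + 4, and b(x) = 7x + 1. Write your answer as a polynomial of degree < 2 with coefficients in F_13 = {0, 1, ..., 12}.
a · b ≡ 2x + 6 (mod f(x))

Multiply in F_13[x]: a(x)·b(x) = (5x + 4)·(7x + 1) = 9x^2 + 7x + 4. This has degree ≥ 2, so divide by f(x) over F_13: 9x^2 + 7x + 4 = (9)·(x^2 + 2x + 7) + (2x + 6). Hence a·b ≡ 2x + 6 (mod f). (F_13[x]/(f) is a field with 13^2 = 169 elements since f is irreducible of degree 2.)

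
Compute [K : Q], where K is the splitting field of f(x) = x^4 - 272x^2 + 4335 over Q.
[K : Q] = 4

Solving the quadratic in x^2: x^2 = (272 ± √(272^2 - 4·4335))/2 = (272 ± √56644)/2 = (272 ± 238)/2, giving x^2 = 255 or x^2 = 17. So f(x) = (x^2 - 255)(x^2 - 17) and the roots of f are ±√255, ±√17. Hence the splitting field is K = Q(√255, √17). Since 255 and 17 are distinct squarefree integers > 1, their product 4335 is not a perfect square, so √17 ∉ Q(√255). By the tower law [K:Q] = [Q(√255,√17):Q(√255)] · [Q(√255):Q] = 2 · 2 = 4.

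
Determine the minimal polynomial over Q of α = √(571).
m_α(x) = x^2 - 571

α satisfies α^2 - 571 = 0, so x^2 - 571 annihilates α. Since d = 571 is squarefree and ≠ 1, it is not a perfect square in Q, so x^2 - 571 has no rational root and is therefore irreducible over Q (a degree-2 polynomial over a field is irreducible iff it has no root). Hence m_α(x) = x^2 - 571.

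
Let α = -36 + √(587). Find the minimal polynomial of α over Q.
m_α(x) = x^2 + 72x + 709

From α + 36 = √(587), squaring gives (α + 36)^2 = 587, i.e. α^2 + 72α + 1296 = 587, so α^2 + 72α + 709 = 0. The discriminant of x^2 + 72x + 709 is (72)^2 - 4·(709) = 5184 - 2836 = 2348, and 4·(587) is not a perfect square in Q since 587 is squarefree and ≠ 1. Hence x^2 + 72x + 709 is irreducible over Q and is the minimal polynomial of α.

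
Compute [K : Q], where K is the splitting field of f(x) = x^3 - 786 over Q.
[K : Q] = 6

The roots of x^3 - 786 are ∛786, ω∛786, ω^2∛786 where ω = e^(2πi/3) is a primitive cube root of unity, so K = Q(∛786, ω). Now [Q(∛786):Q] = 3 (since 786 is not a perfect cube, x^3 - 786 is irreducible) and [Q(ω):Q] = 2. Both 2 and 3 divide [K:Q], and [K:Q] ≤ 3·2 = 6, so [K:Q] = 6. (Equivalently: Q(∛786) ⊂ R but ω ∉ R, so [K : Q(∛786)] = 2.)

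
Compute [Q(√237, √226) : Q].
[Q(√237, √226) : Q] = 4

[Q(√237):Q] = 2 (min poly x^2 - 237, irreducible since 237 is squarefree > 1). For the top step, suppose √226 ∈ Q(√237), say √226 = c + d√237 with c, d ∈ Q. Squaring: 226 = c^2 + 237d^2 + 2cd√237. Since √237 ∉ Q this forces 2cd = 0. If d = 0 then √226 = c ∈ Q, contradicting 226 squarefree > 1. If c = 0 then 226 = 237d^2, so 237·226 = (237d)^2 is a perfect square in Q — but 237·226 = 53562 is not a perfect square (since 237 and 226 are distinct squarefree integers). Contradiction. Hence √226 ∉ Q(√237), so x^2 - 226 stays irreducible over Q(√237) and [Q(√237, √226) : Q(√237)] = 2. By the tower law, [Q(√237, √226) : Q] = 2 · 2 = 4.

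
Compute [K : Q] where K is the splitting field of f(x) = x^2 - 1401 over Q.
[K : Q] = 2

f(x) = x^2 - 1401 factors as (x - √1401)(x + √1401). The splitting field is K = Q(√1401). Since 1401 is squarefree and > 1, it is not a perfect square, so x^2 - 1401 is irreducible over Q and [Q(√1401) : Q] = 2. Hence [K : Q] = 2.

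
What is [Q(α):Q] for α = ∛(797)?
[Q(α):Q] = 3

The minimal polynomial of α is x^3 - 797, irreducible over Q since 797 is not a perfect cube (so x^3 - 797 has no rational root). Hence [Q(α):Q] = deg(m_α) = 3.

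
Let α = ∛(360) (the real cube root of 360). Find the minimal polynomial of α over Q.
m_α(x) = x^3 - 360

α satisfies α^3 = 360, so x^3 - 360 annihilates α. By the rational root test, a rational root p/q (in lowest terms) of x^3 - 360 would satisfy p^3 = 360 q^3, forcing q = 1 and p^3 = 360; but 360 is not a perfect cube, contradiction. A monic cubic over Q with no rational root is irreducible (any nontrivial factorization would include a linear factor). Hence x^3 - 360 is the minimal polynomial of α, and in particular [Q(α):Q] = 3.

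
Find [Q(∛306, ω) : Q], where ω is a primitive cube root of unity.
[Q(∛306, ω) : Q] = 6

[Q(∛306):Q] = 3 (min poly x^3 - 306, irreducible since 306 is not a perfect cube). [Q(ω):Q] = 2 (min poly x^2 + x + 1). Since Q(∛306) ⊂ R and ω ∉ R, we have ω ∉ Q(∛306), so x^2 + x + 1 remains irreducible over Q(∛306) and [Q(∛306, ω) : Q(∛306)] = 2. By the tower law, [Q(∛306, ω) : Q] = 3 · 2 = 6. (In fact Q(∛306, ω) is the splitting field of x^3 - 306 over Q.)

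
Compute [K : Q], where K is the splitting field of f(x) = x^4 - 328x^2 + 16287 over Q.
[K : Q] = 4

Solving the quadratic in x^2: x^2 = (328 ± √(328^2 - 4·16287))/2 = (328 ± √42436)/2 = (328 ± 206)/2, giving x^2 = 61 or x^2 = 267. So f(x) = (x^2 - 61)(x^2 - 267) and the roots of f are ±√61, ±√267. Hence the splitting field is K = Q(√61, √267). Since 61 and 267 are distinct squarefree integers > 1, their product 16287 is not a perfect square, so √267 ∉ Q(√61). By the tower law [K:Q] = [Q(√61,√267):Q(√61)] · [Q(√61):Q] = 2 · 2 = 4.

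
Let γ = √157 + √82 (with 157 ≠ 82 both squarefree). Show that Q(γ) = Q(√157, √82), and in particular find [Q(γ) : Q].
[Q(γ) : Q] = 4 (equivalently, Q(γ) = Q(√157, √82))

Obviously Q(γ) ⊆ Q(√157, √82), and [Q(√157, √82):Q] = 4 (since 157, 82 are distinct squarefree integers > 1 with 12874 not a perfect square). To show equality we compute the minimal polynomial of γ. From γ = √157 + √82: γ^2 = 157 + 2√(12874) + 82 = 239 + 2√(12874), so γ^2 - 239 = 2√(12874); squaring, (γ^2 - 239)^2 = 4·12874, i.e. γ^4 - 478γ^2 + 57121 - 51496 = 0, i.e. γ^4 - 478γ^2 + 5625 = 0. So γ is a root of x^4 - 478x^2 + 5625. This polynomial is irreducible over Q: it has no rational root (each ±√157 ± √82 is irrational), and any factorization into two quadratics over Q would force √(12874) ∈ Q (pairing opposite roots) or √157, √82 ∈ Q (other pairings), all impossible. Hence [Q(γ):Q] = 4 = [Q(√157, √82):Q], so Q(γ) = Q(√157, √82).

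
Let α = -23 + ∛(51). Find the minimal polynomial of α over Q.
m_α(x) = x^3 + 69x^2 + 1587x + 12116

Set β = α + 23 = ∛(51), so β^3 = 51. Then (α + 23)^3 - 51 = 0, i.e. α is a root of g(x) = (x + 23)^3 - 51 = x^3 + 69x^2 + 1587x + 12116. Since g(x) = h(x + 23) where h(x) = x^3 - 51, and h is irreducible over Q (because 51 is not a perfect cube, so h has no rational root, and a monic cubic with no rational root is irreducible), g is also irreducible (irreducibility is preserved under the substitution x → x + 23). Hence m_α(x) = x^3 + 69x^2 + 1587x + 12116.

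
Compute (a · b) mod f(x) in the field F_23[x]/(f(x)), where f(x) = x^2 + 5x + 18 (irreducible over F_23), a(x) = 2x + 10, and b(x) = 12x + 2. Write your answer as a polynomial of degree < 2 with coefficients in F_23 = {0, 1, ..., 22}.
a · b ≡ 4x + 2 (mod f(x))

Multiply in F_23[x]: a(x)·b(x) = (2x + 10)·(12x + 2) = x^2 + 9x + 20. This has degree ≥ 2, so divide by f(x) over F_23: x^2 + 9x + 20 = (1)·(x^2 + 5x + 18) + (4x + 2). Hence a·b ≡ 4x + 2 (mod f). (F_23[x]/(f) is a field with 23^2 = 529 elements since f is irreducible of degree 2.)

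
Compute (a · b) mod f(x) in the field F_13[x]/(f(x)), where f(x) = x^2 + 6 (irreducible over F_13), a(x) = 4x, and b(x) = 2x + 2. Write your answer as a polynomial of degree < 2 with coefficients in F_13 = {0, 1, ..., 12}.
a · b ≡ 8x + 4 (mod f(x))

Multiply in F_13[x]: a(x)·b(x) = (4x)·(2x + 2) = 8x^2 + 8x. This has degree ≥ 2, so divide by f(x) over F_13: 8x^2 + 8x = (8)·(x^2 + 6) + (8x + 4). Hence a·b ≡ 8x + 4 (mod f). (F_13[x]/(f) is a field with 13^2 = 169 elements since f is irreducible of degree 2.)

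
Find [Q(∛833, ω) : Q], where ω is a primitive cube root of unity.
[Q(∛833, ω) : Q] = 6

[Q(∛833):Q] = 3 (min poly x^3 - 833, irreducible since 833 is not a perfect cube). [Q(ω):Q] = 2 (min poly x^2 + x + 1). Since Q(∛833) ⊂ R and ω ∉ R, we have ω ∉ Q(∛833), so x^2 + x + 1 remains irreducible over Q(∛833) and [Q(∛833, ω) : Q(∛833)] = 2. By the tower law, [Q(∛833, ω) : Q] = 3 · 2 = 6. (In fact Q(∛833, ω) is the splitting field of x^3 - 833 over Q.)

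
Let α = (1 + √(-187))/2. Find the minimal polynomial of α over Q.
m_α(x) = x^2 - x + 47

From 2α - 1 = √(-187), squaring gives (2α - 1)^2 = -187, i.e. 4α^2 - 4α + 1 = -187, so α^2 - α + (1 + 187)/4 = 0. Since -187 ≡ 1 (mod 4), (1 + 187)/4 = 47 ∈ Z. The polynomial x^2 - x + 47 has discriminant 1 - 4·(47) = -187, which is not a perfect square in Q (d = -187 is squarefree and ≠ 1), so x^2 - x + 47 is irreducible over Q. It is the minimal polynomial of α.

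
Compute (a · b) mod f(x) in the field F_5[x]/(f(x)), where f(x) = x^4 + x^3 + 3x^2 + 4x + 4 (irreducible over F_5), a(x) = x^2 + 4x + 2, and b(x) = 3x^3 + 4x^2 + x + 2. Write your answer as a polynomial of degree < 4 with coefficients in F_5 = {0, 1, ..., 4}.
a · b ≡ x^3 + 3x^2 + x + 2 (mod f(x))

Multiply in F_5[x]: a(x)·b(x) = (x^2 + 4x + 2)·(3x^3 + 4x^2 + x + 2) = 3x^5 + x^4 + 3x^3 + 4x^2 + 4. This has degree ≥ 4, so divide by f(x) over F_5: 3x^5 + x^4 + 3x^3 + 4x^2 + 4 = (3x + 3)·(x^4 + x^3 + 3x^2 + 4x + 4) + (x^3 + 3x^2 + x + 2). Hence a·b ≡ x^3 + 3x^2 + x + 2 (mod f). (F_5[x]/(f) is a field with 5^4 = 625 elements since f is irreducible of degree 4.)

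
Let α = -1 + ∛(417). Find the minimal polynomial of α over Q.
m_α(x) = x^3 + 3x^2 + 3x - 416

Set β = α + 1 = ∛(417), so β^3 = 417. Then (α + 1)^3 - 417 = 0, i.e. α is a root of g(x) = (x + 1)^3 - 417 = x^3 + 3x^2 + 3x - 416. Since g(x) = h(x + 1) where h(x) = x^3 - 417, and h is irreducible over Q (because 417 is not a perfect cube, so h has no rational root, and a monic cubic with no rational root is irreducible), g is also irreducible (irreducibility is preserved under the substitution x → x + 1). Hence m_α(x) = x^3 + 3x^2 + 3x - 416.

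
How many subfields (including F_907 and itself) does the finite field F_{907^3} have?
F_{907^3} has 2 subfields

The subfields of F_{p^n} are exactly the fields F_{p^d} for d | n (each is the fixed field of the unique index-d subgroup of Gal(F_{p^n}/F_p) ≅ Z/nZ). The divisors of n = 3 are {1, 3}, giving 2 subfields: F_{907^1}, F_{907^3}.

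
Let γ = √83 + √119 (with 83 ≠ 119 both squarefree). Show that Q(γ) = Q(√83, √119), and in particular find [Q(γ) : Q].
[Q(γ) : Q] = 4 (equivalently, Q(γ) = Q(√83, √119))

Obviously Q(γ) ⊆ Q(√83, √119), and [Q(√83, √119):Q] = 4 (since 83, 119 are distinct squarefree integers > 1 with 9877 not a perfect square). To show equality we compute the minimal polynomial of γ. From γ = √83 + √119: γ^2 = 83 + 2√(9877) + 119 = 202 + 2√(9877), so γ^2 - 202 = 2√(9877); squaring, (γ^2 - 202)^2 = 4·9877, i.e. γ^4 - 404γ^2 + 40804 - 39508 = 0, i.e. γ^4 - 404γ^2 + 1296 = 0. So γ is a root of x^4 - 404x^2 + 1296. This polynomial is irreducible over Q: it has no rational root (each ±√83 ± √119 is irrational), and any factorization into two quadratics over Q would force √(9877) ∈ Q (pairing opposite roots) or √83, √119 ∈ Q (other pairings), all impossible. Hence [Q(γ):Q] = 4 = [Q(√83, √119):Q], so Q(γ) = Q(√83, √119).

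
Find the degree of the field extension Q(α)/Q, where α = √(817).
[Q(α):Q] = 2

[Q(α):Q] equals the degree of the minimal polynomial of α. Here α^2 = 817 and x^2 - 817 is irreducible (d = 817 is squarefree, ≠ 1, hence not a square), so deg(m_α) = 2. Thus [Q(α):Q] = 2.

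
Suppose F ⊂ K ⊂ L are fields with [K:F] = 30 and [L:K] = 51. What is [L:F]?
[L:F] = 1530

The tower law says that for any tower of field extensions F ⊂ K ⊂ L with finite degrees, [L:F] = [L:K] · [K:F]. Here this gives [L:F] = 51 · 30 = 1530.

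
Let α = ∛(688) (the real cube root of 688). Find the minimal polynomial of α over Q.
m_α(x) = x^3 - 688

α satisfies α^3 = 688, so x^3 - 688 annihilates α. By the rational root test, a rational root p/q (in lowest terms) of x^3 - 688 would satisfy p^3 = 688 q^3, forcing q = 1 and p^3 = 688; but 688 is not a perfect cube, contradiction. A monic cubic over Q with no rational root is irreducible (any nontrivial factorization would include a linear factor). Hence x^3 - 688 is the minimal polynomial of α, and in particular [Q(α):Q] = 3.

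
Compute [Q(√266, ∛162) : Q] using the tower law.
[Q(√266, ∛162) : Q] = 6

Let L = Q(√266, ∛162). Since Q(√266) ⊂ L and [Q(√266):Q] = 2, the tower law gives 2 | [L:Q]. Likewise Q(∛162) ⊂ L with [Q(∛162):Q] = 3 (because 162 is not a perfect cube), so 3 | [L:Q]. As gcd(2,3) = 1, [L:Q] is divisible by 6. Conversely L is generated over Q by √266 and ∛162, so [L:Q] ≤ 2·3 = 6. Therefore [Q(√266, ∛162) : Q] = 6.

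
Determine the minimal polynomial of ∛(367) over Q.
m_α(x) = x^3 - 367

α satisfies α^3 = 367, so x^3 - 367 annihilates α. By the rational root test, a rational root p/q (in lowest terms) of x^3 - 367 would satisfy p^3 = 367 q^3, forcing q = 1 and p^3 = 367; but 367 is not a perfect cube, contradiction. A monic cubic over Q with no rational root is irreducible (any nontrivial factorization would include a linear factor). Hence x^3 - 367 is the minimal polynomial of α, and in particular [Q(α):Q] = 3.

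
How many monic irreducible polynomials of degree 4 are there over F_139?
There are 93320430 monic irreducible polynomials of degree 4 over F_139

Each element of F_{139^4} that lies in no proper subfield is a root of exactly one monic irreducible of degree 4 over F_139, and each such polynomial has 4 distinct roots in F_{139^4}. By Möbius inversion the count is N_139(4) = (1/4) Σ_{d|4} μ(4/d) · 139^d = (1/4)(μ(4)·139^1 + μ(2)·139^2 + μ(1)·139^4) = 373281720/4 = 93320430.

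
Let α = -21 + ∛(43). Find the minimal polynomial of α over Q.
m_α(x) = x^3 + 63x^2 + 1323x + 9218

Set β = α + 21 = ∛(43), so β^3 = 43. Then (α + 21)^3 - 43 = 0, i.e. α is a root of g(x) = (x + 21)^3 - 43 = x^3 + 63x^2 + 1323x + 9218. Since g(x) = h(x + 21) where h(x) = x^3 - 43, and h is irreducible over Q (because 43 is not a perfect cube, so h has no rational root, and a monic cubic with no rational root is irreducible), g is also irreducible (irreducibility is preserved under the substitution x → x + 21). Hence m_α(x) = x^3 + 63x^2 + 1323x + 9218.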